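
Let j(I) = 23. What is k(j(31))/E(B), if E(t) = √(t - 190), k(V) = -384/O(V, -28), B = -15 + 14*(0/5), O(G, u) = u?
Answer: -96*I*√205/1435 ≈ -0.95785*I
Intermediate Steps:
B = -15 (B = -15 + 14*(0*(⅕)) = -15 + 14*0 = -15 + 0 = -15)
k(V) = 96/7 (k(V) = -384/(-28) = -384*(-1/28) = 96/7)
E(t) = √(-190 + t)
k(j(31))/E(B) = 96/(7*(√(-190 - 15))) = 96/(7*(√(-205))) = 96/(7*((I*√205))) = 96*(-I*√205/205)/7 = -96*I*√205/1435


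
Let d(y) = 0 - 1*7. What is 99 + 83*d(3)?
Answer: -482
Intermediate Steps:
d(y) = -7 (d(y) = 0 - 7 = -7)
99 + 83*d(3) = 99 + 83*(-7) = 99 - 581 = -482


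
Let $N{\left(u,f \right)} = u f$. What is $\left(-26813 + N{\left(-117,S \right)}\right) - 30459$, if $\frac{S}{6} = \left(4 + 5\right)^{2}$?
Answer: $-114134$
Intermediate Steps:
$S = 486$ ($S = 6 \left(4 + 5\right)^{2} = 6 \cdot 9^{2} = 6 \cdot 81 = 486$)
$N{\left(u,f \right)} = f u$
$\left(-26813 + N{\left(-117,S \right)}\right) - 30459 = \left(-26813 + 486 \left(-117\right)\right) - 30459 = \left(-26813 - 56862\right) - 30459 = -83675 - 30459 = -114134$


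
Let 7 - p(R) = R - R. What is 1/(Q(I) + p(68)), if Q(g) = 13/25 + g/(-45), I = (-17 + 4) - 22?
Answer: 225/1867 ≈ 0.12051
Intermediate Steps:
I = -35 (I = -13 - 22 = -35)
p(R) = 7 (p(R) = 7 - (R - R) = 7 - 1*0 = 7 + 0 = 7)
Q(g) = 13/25 - g/45 (Q(g) = 13*(1/25) + g*(-1/45) = 13/25 - g/45)
1/(Q(I) + p(68)) = 1/((13/25 - 1/45*(-35)) + 7) = 1/((13/25 + 7/9) + 7) = 1/(292/225 + 7) = 1/(1867/225) = 225/1867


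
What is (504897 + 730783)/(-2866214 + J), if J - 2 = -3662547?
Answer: -1235680/6528759 ≈ -0.18927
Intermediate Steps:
J = -3662545 (J = 2 - 3662547 = -3662545)
(504897 + 730783)/(-2866214 + J) = (504897 + 730783)/(-2866214 - 3662545) = 1235680/(-6528759) = 1235680*(-1/6528759) = -1235680/6528759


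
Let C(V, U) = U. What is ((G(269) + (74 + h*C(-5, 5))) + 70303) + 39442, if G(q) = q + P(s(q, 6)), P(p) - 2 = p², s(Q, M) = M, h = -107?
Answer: 109591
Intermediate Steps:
P(p) = 2 + p²
G(q) = 38 + q (G(q) = q + (2 + 6²) = q + (2 + 36) = q + 38 = 38 + q)
((G(269) + (74 + h*C(-5, 5))) + 70303) + 39442 = (((38 + 269) + (74 - 107*5)) + 70303) + 39442 = ((307 + (74 - 535)) + 70303) + 39442 = ((307 - 461) + 70303) + 39442 = (-154 + 70303) + 39442 = 70149 + 39442 = 109591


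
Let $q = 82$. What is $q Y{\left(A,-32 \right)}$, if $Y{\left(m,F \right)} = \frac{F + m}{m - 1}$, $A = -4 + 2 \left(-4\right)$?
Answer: $\frac{3608}{13} \approx 277.54$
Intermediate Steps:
$A = -12$ ($A = -4 - 8 = -12$)
$Y{\left(m,F \right)} = \frac{F + m}{-1 + m}$
$q Y{\left(A,-32 \right)} = 82 \frac{-32 - 12}{-1 - 12} = 82 \frac{1}{-13} \left(-44\right) = 82 \left(\left(- \frac{1}{13}\right) \left(-44\right)\right) = 82 \cdot \frac{44}{13} = \frac{3608}{13}$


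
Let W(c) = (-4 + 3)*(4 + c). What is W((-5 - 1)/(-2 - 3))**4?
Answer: 456976/625 ≈ 731.16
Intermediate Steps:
W(c) = -4 - c (W(c) = -(4 + c) = -4 - c)
W((-5 - 1)/(-2 - 3))**4 = (-4 - (-5 - 1)/(-2 - 3))**4 = (-4 - (-6)/(-5))**4 = (-4 - (-6)*(-1)/5)**4 = (-4 - 1*6/5)**4 = (-4 - 6/5)**4 = (-26/5)**4 = 456976/625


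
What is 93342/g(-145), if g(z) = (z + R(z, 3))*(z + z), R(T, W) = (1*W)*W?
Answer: 46671/19720 ≈ 2.3667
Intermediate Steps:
R(T, W) = W² (R(T, W) = W*W = W²)
g(z) = 2*z*(9 + z) (g(z) = (z + 3²)*(z + z) = (z + 9)*(2*z) = (9 + z)*(2*z) = 2*z*(9 + z))
93342/g(-145) = 93342/((2*(-145)*(9 - 145))) = 93342/((2*(-145)*(-136))) = 93342/39440 = 93342*(1/39440) = 46671/19720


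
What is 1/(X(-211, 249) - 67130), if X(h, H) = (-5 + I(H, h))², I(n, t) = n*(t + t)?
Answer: 1/11042369759 ≈ 9.0560e-11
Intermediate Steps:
I(n, t) = 2*n*t (I(n, t) = n*(2*t) = 2*n*t)
X(h, H) = (-5 + 2*H*h)²
1/(X(-211, 249) - 67130) = 1/((-5 + 2*249*(-211))² - 67130) = 1/((-5 - 105078)² - 67130) = 1/((-105083)² - 67130) = 1/(11042436889 - 67130) = 1/11042369759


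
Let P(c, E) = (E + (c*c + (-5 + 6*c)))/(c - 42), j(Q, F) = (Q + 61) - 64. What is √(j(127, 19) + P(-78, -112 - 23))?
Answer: √70530/30 ≈ 8.8525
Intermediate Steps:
j(Q, F) = -3 + Q (j(Q, F) = (61 + Q) - 64 = -3 + Q)
P(c, E) = (-5 + E + c² + 6*c)/(-42 + c) (P(c, E) = (E + (c² + (-5 + 6*c)))/(-42 + c) = (E + (-5 + c² + 6*c))/(-42 + c) = (-5 + E + c² + 6*c)/(-42 + c))
√(j(127, 19) + P(-78, -112 - 23)) = √((-3 + 127) + (-5 + (-112 - 23) + (-78)² + 6*(-78))/(-42 - 78)) = √(124 + (-5 - 135 + 6084 - 468)/(-120)) = √(124 - 1/120*5476) = √(124 - 1369/30) = √(2351/30) = √70530/30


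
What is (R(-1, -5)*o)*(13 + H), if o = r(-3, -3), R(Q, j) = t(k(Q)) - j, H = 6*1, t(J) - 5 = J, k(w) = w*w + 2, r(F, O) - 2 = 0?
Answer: 494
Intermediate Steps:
r(F, O) = 2 (r(F, O) = 2 + 0 = 2)
k(w) = 2 + w**2 (k(w) = w**2 + 2 = 2 + w**2)
t(J) = 5 + J
H = 6
R(Q, j) = 7 + Q**2 - j (R(Q, j) = (5 + (2 + Q**2)) - j = (7 + Q**2) - j = 7 + Q**2 - j)
o = 2
(R(-1, -5)*o)*(13 + H) = ((7 + (-1)**2 - 1*(-5))*2)*(13 + 6) = ((7 + 1 + 5)*2)*19 = (13*2)*19 = 26*19 = 494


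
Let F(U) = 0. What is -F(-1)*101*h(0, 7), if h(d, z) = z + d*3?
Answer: 0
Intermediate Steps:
h(d, z) = z + 3*d
-F(-1)*101*h(0, 7) = -0*101*(7 + 3*0) = -0*(7 + 0) = -0*7 = -1*0 = 0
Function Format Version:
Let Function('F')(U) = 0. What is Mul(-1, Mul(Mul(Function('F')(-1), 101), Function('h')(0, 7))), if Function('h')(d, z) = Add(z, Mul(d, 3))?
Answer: 0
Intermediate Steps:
Function('h')(d, z) = Add(z, Mul(3, d))
Mul(-1, Mul(Mul(Function('F')(-1), 101), Function('h')(0, 7))) = Mul(-1, Mul(Mul(0, 101), Add(7, Mul(3, 0)))) = Mul(-1, Mul(0, Add(7, 0))) = Mul(-1, Mul(0, 7)) = Mul(-1, 0) = 0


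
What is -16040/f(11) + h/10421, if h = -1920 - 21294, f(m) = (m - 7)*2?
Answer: -20917319/10421 ≈ -2007.2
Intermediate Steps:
f(m) = -14 + 2*m (f(m) = (-7 + m)*2 = -14 + 2*m)
h = -23214
-16040/f(11) + h/10421 = -16040/(-14 + 2*11) - 23214/10421 = -16040/(-14 + 22) - 23214*1/10421 = -16040/8 - 23214/10421 = -16040*1/8 - 23214/10421 = -2005 - 23214/10421 = -20917319/10421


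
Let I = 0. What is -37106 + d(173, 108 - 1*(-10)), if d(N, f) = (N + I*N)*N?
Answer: -7177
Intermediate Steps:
d(N, f) = N² (d(N, f) = (N + 0*N)*N = (N + 0)*N = N*N = N²)
-37106 + d(173, 108 - 1*(-10)) = -37106 + 173² = -37106 + 29929 = -7177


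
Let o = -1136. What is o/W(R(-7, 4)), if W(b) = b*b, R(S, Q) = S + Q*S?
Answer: -1136/1225 ≈ -0.92735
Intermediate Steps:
W(b) = b²
o/W(R(-7, 4)) = -1136*1/(49*(1 + 4)²) = -1136/((-7*5)²) = -1136/((-35)²) = -1136/1225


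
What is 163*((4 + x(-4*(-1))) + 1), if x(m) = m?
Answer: 1467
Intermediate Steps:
163*((4 + x(-4*(-1))) + 1) = 163*((4 - 4*(-1)) + 1) = 163*((4 + 4) + 1) = 163*(8 + 1) = 163*9 = 1467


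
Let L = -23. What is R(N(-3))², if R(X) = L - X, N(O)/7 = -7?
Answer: 676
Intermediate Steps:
N(O) = -49 (N(O) = 7*(-7) = -49)
R(X) = -23 - X
R(N(-3))² = (-23 - 1*(-49))² = (-23 + 49)² = 26² = 676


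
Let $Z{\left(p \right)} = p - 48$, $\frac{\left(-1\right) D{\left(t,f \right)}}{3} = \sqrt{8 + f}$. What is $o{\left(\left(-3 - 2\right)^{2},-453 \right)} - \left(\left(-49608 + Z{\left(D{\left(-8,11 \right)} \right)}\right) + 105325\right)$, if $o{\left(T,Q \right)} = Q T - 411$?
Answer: $-67405 + 3 \sqrt{19} \approx -67392.0$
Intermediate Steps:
$D{\left(t,f \right)} = - 3 \sqrt{8 + f}$
$Z{\left(p \right)} = -48 + p$ ($Z{\left(p \right)} = p - 48 = -48 + p$)
$o{\left(T,Q \right)} = -411 + Q T$
$o{\left(\left(-3 - 2\right)^{2},-453 \right)} - \left(\left(-49608 + Z{\left(D{\left(-8,11 \right)} \right)}\right) + 105325\right) = \left(-411 - 453 \left(-3 - 2\right)^{2}\right) - \left(\left(-49608 - \left(48 + 3 \sqrt{8 + 11}\right)\right) + 105325\right) = \left(-411 - 453 \left(-5\right)^{2}\right) - \left(\left(-49608 - \left(48 + 3 \sqrt{19}\right)\right) + 105325\right) = \left(-411 - 11325\right) - \left(\left(-49656 - 3 \sqrt{19}\right) + 105325\right) = \left(-411 - 11325\right) - \left(55669 - 3 \sqrt{19}\right) = -11736 - \left(55669 - 3 \sqrt{19}\right) = -67405 + 3 \sqrt{19}$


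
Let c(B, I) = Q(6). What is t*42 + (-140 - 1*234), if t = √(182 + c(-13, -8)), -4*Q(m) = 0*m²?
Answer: -374 + 42*√182 ≈ 192.61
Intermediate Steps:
Q(m) = 0 (Q(m) = -0*m² = -¼*0 = 0)
c(B, I) = 0
t = √182 (t = √(182 + 0) = √182 ≈ 13.491)
t*42 + (-140 - 1*234) = √182*42 + (-140 - 1*234) = 42*√182 + (-140 - 234) = 42*√182 - 374 = -374 + 42*√182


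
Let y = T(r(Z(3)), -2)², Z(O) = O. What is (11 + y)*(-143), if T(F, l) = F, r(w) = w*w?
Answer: -13156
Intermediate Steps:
r(w) = w²
y = 81 (y = (3²)² = 9² = 81)
(11 + y)*(-143) = (11 + 81)*(-143) = 92*(-143) = -13156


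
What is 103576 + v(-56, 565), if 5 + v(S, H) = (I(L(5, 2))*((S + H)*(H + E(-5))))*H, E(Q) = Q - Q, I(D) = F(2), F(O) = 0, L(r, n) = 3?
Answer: 103571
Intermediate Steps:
I(D) = 0
E(Q) = 0
v(S, H) = -5 (v(S, H) = -5 + (0*((S + H)*(H + 0)))*H = -5 + (0*((H + S)*H))*H = -5 + (0*(H*(H + S)))*H = -5 + 0*H = -5 + 0 = -5)
103576 + v(-56, 565) = 103576 - 5 = 103571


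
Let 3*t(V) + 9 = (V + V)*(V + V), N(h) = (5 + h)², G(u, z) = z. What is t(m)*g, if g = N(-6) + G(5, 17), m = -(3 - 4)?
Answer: -30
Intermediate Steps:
m = 1 (m = -1*(-1) = 1)
t(V) = -3 + 4*V²/3 (t(V) = -3 + ((V + V)*(V + V))/3 = -3 + ((2*V)*(2*V))/3 = -3 + (4*V²)/3 = -3 + 4*V²/3)
g = 18 (g = (5 - 6)² + 17 = (-1)² + 17 = 1 + 17 = 18)
t(m)*g = (-3 + (4/3)*1²)*18 = (-3 + (4/3)*1)*18 = (-3 + 4/3)*18 = -5/3*18 = -30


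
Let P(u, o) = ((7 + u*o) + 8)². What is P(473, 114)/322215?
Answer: 969733323/107405 ≈ 9028.8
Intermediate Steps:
P(u, o) = (15 + o*u)² (P(u, o) = ((7 + o*u) + 8)² = (15 + o*u)²)
P(473, 114)/322215 = (15 + 114*473)²/322215 = (15 + 53922)²*(1/322215) = 53937²*(1/322215) = 2909199969*(1/322215) = 969733323/107405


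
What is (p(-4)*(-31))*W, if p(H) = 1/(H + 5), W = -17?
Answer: 527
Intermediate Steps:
p(H) = 1/(5 + H)
(p(-4)*(-31))*W = (-31/(5 - 4))*(-17) = (-31/1)*(-17) = (1*(-31))*(-17) = -31*(-17) = 527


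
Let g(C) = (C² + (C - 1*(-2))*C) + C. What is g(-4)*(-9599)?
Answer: -191980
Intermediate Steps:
g(C) = C + C² + C*(2 + C) (g(C) = (C² + (C + 2)*C) + C = (C² + (2 + C)*C) + C = (C² + C*(2 + C)) + C = C + C² + C*(2 + C))
g(-4)*(-9599) = -4*(3 + 2*(-4))*(-9599) = -4*(3 - 8)*(-9599) = -4*(-5)*(-9599) = 20*(-9599) = -191980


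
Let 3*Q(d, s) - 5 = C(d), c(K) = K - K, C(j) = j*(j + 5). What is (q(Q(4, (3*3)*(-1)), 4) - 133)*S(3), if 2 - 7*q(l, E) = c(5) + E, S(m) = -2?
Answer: 1866/7 ≈ 266.57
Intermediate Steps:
C(j) = j*(5 + j)
c(K) = 0
Q(d, s) = 5/3 + d*(5 + d)/3 (Q(d, s) = 5/3 + (d*(5 + d))/3 = 5/3 + d*(5 + d)/3)
q(l, E) = 2/7 - E/7 (q(l, E) = 2/7 - (0 + E)/7 = 2/7 - E/7)
(q(Q(4, (3*3)*(-1)), 4) - 133)*S(3) = ((2/7 - 1/7*4) - 133)*(-2) = ((2/7 - 4/7) - 133)*(-2) = (-2/7 - 133)*(-2) = -933/7*(-2) = 1866/7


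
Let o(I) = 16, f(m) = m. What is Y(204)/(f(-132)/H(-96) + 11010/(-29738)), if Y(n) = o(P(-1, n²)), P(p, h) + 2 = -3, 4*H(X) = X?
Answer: 475808/152549 ≈ 3.1190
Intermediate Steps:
H(X) = X/4
P(p, h) = -5 (P(p, h) = -2 - 3 = -5)
Y(n) = 16
Y(204)/(f(-132)/H(-96) + 11010/(-29738)) = 16/(-132/((¼)*(-96)) + 11010/(-29738)) = 16/(-132/(-24) + 11010*(-1/29738)) = 16/(-132*(-1/24) - 5505/14869) = 16/(11/2 - 5505/14869) = 16/(152549/29738) = 16*(29738/152549) = 475808/152549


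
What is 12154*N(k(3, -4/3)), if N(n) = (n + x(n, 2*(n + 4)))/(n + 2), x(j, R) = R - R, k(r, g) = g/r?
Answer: -24308/7 ≈ -3472.6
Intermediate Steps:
x(j, R) = 0
N(n) = n/(2 + n) (N(n) = (n + 0)/(n + 2) = n/(2 + n))
12154*N(k(3, -4/3)) = 12154*((-4/3/3)/(2 - 4/3/3)) = 12154*((-4*1/3*(1/3))/(2 - 4*1/3*(1/3))) = 12154*((-4/3*1/3)/(2 - 4/3*1/3)) = 12154*(-4/(9*(2 - 4/9))) = 12154*(-4/(9*14/9)) = 12154*(-4/9*9/14) = 12154*(-2/7) = -24308/7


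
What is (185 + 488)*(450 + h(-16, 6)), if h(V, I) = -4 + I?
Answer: 304196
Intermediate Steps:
(185 + 488)*(450 + h(-16, 6)) = (185 + 488)*(450 + (-4 + 6)) = 673*(450 + 2) = 673*452 = 304196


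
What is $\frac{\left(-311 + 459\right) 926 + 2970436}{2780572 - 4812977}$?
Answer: $- \frac{3107484}{2032405} \approx -1.529$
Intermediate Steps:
$\frac{\left(-311 + 459\right) 926 + 2970436}{2780572 - 4812977} = \frac{148 \cdot 926 + 2970436}{-2032405} = \left(137048 + 2970436\right) \left(- \frac{1}{2032405}\right) = 3107484 \left(- \frac{1}{2032405}\right) = - \frac{3107484}{2032405}$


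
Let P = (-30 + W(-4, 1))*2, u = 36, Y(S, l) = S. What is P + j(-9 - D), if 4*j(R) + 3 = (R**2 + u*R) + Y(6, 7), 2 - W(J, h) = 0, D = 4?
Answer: -130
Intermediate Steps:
W(J, h) = 2 (W(J, h) = 2 - 1*0 = 2 + 0 = 2)
P = -56 (P = (-30 + 2)*2 = -28*2 = -56)
j(R) = 3/4 + 9*R + R**2/4 (j(R) = -3/4 + ((R**2 + 36*R) + 6)/4 = -3/4 + (6 + R**2 + 36*R)/4 = -3/4 + (3/2 + 9*R + R**2/4) = 3/4 + 9*R + R**2/4)
P + j(-9 - D) = -56 + (3/4 + 9*(-9 - 1*4) + (-9 - 1*4)**2/4) = -56 + (3/4 + 9*(-9 - 4) + (-9 - 4)**2/4) = -56 + (3/4 + 9*(-13) + (1/4)*(-13)**2) = -56 + (3/4 - 117 + (1/4)*169) = -56 + (3/4 - 117 + 169/4) = -56 - 74 = -130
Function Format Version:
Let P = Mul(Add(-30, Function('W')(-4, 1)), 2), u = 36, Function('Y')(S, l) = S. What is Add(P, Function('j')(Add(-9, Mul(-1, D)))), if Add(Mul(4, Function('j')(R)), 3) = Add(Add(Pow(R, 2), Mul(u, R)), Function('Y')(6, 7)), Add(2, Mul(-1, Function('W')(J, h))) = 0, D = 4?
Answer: -130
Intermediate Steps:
Function('W')(J, h) = 2 (Function('W')(J, h) = Add(2, Mul(-1, 0)) = Add(2, 0) = 2)
P = -56 (P = Mul(Add(-30, 2), 2) = Mul(-28, 2) = -56)
Function('j')(R) = Add(Rational(3, 4), Mul(9, R), Mul(Rational(1, 4), Pow(R, 2))) (Function('j')(R) = Add(Rational(-3, 4), Mul(Rational(1, 4), Add(Add(Pow(R, 2), Mul(36, R)), 6))) = Add(Rational(-3, 4), Mul(Rational(1, 4), Add(6, Pow(R, 2), Mul(36, R)))) = Add(Rational(-3, 4), Add(Rational(3, 2), Mul(9, R), Mul(Rational(1, 4), Pow(R, 2)))) = Add(Rational(3, 4), Mul(9, R), Mul(Rational(1, 4), Pow(R, 2))))
Add(P, Function('j')(Add(-9, Mul(-1, D)))) = Add(-56, Add(Rational(3, 4), Mul(9, Add(-9, Mul(-1, 4))), Mul(Rational(1, 4), Pow(Add(-9, Mul(-1, 4)), 2)))) = Add(-56, Add(Rational(3, 4), Mul(9, Add(-9, -4)), Mul(Rational(1, 4), Pow(Add(-9, -4), 2)))) = Add(-56, Add(Rational(3, 4), Mul(9, -13), Mul(Rational(1, 4), Pow(-13, 2)))) = Add(-56, Add(Rational(3, 4), -117, Mul(Rational(1, 4), 169))) = Add(-56, Add(Rational(3, 4), -117, Rational(169, 4))) = Add(-56, -74) = -130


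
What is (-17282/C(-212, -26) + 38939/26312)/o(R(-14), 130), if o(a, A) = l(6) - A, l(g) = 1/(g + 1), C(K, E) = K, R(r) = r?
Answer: -35226667/55114488 ≈ -0.63915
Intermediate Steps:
l(g) = 1/(1 + g)
o(a, A) = ⅐ - A (o(a, A) = 1/(1 + 6) - A = 1/7 - A = ⅐ - A)
(-17282/C(-212, -26) + 38939/26312)/o(R(-14), 130) = (-17282/(-212) + 38939/26312)/(⅐ - 1*130) = (-17282*(-1/212) + 38939*(1/26312))/(⅐ - 130) = (8641/106 + 1693/1144)/(-909/7) = (5032381/60632)*(-7/909) = -35226667/55114488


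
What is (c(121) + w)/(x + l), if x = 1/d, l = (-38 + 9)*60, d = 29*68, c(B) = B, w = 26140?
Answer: -51786692/3431279 ≈ -15.093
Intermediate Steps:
d = 1972
l = -1740 (l = -29*60 = -1740)
x = 1/1972 ≈ 0.00050710
(c(121) + w)/(x + l) = (121 + 26140)/(1/1972 - 1740) = 26261/(-3431279/1972) = 26261*(-1972/3431279) = -51786692/3431279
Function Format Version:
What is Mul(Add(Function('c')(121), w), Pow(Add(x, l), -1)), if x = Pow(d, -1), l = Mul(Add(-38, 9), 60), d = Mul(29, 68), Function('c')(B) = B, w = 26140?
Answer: Rational(-51786692, 3431279) ≈ -15.093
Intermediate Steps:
d = 1972
l = -1740 (l = Mul(-29, 60) = -1740)
x = Rational(1, 1972) (x = Pow(1972, -1) = Rational(1, 1972) ≈ 0.00050710)
Mul(Add(Function('c')(121), w), Pow(Add(x, l), -1)) = Mul(Add(121, 26140), Pow(Add(Rational(1, 1972), -1740), -1)) = Mul(26261, Pow(Rational(-3431279, 1972), -1)) = Mul(26261, Rational(-1972, 3431279)) = Rational(-51786692, 3431279)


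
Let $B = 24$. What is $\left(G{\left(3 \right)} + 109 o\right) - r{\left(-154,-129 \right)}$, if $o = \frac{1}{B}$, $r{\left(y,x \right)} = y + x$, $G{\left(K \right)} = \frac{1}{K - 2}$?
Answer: $\frac{6925}{24} \approx 288.54$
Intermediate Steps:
$G{\left(K \right)} = \frac{1}{-2 + K}$
$r{\left(y,x \right)} = x + y$
$o = \frac{1}{24} \approx 0.041667$
$\left(G{\left(3 \right)} + 109 o\right) - r{\left(-154,-129 \right)} = \left(\frac{1}{-2 + 3} + 109 \cdot \frac{1}{24}\right) - \left(-129 - 154\right) = \left(1^{-1} + \frac{109}{24}\right) - -283 = \left(1 + \frac{109}{24}\right) + 283 = \frac{133}{24} + 283 = \frac{6925}{24}$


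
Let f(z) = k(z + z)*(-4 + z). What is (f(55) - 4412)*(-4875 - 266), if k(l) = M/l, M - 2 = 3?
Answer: 498743833/22 ≈ 2.2670e+7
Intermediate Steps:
M = 5 (M = 2 + 3 = 5)
k(l) = 5/l
f(z) = 5*(-4 + z)/(2*z) (f(z) = (5/(z + z))*(-4 + z) = (5/((2*z)))*(-4 + z) = (5*(1/(2*z)))*(-4 + z) = (5/(2*z))*(-4 + z) = 5*(-4 + z)/(2*z))
(f(55) - 4412)*(-4875 - 266) = ((5/2 - 10/55) - 4412)*(-4875 - 266) = ((5/2 - 10*1/55) - 4412)*(-5141) = ((5/2 - 2/11) - 4412)*(-5141) = (51/22 - 4412)*(-5141) = -97013/22*(-5141) = 498743833/22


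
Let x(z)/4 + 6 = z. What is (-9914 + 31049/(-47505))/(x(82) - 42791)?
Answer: 470995619/2018344935 ≈ 0.23336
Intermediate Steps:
x(z) = -24 + 4*z
(-9914 + 31049/(-47505))/(x(82) - 42791) = (-9914 + 31049/(-47505))/((-24 + 4*82) - 42791) = (-9914 + 31049*(-1/47505))/((-24 + 328) - 42791) = (-9914 - 31049/47505)/(304 - 42791) = -470995619/47505/(-42487) = -470995619/47505*(-1/42487) = 470995619/2018344935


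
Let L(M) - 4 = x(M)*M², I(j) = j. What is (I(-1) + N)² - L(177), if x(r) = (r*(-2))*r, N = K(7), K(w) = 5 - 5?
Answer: 1963012479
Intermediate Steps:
K(w) = 0
N = 0
x(r) = -2*r² (x(r) = (-2*r)*r = -2*r²)
L(M) = 4 - 2*M⁴ (L(M) = 4 + (-2*M²)*M² = 4 - 2*M⁴)
(I(-1) + N)² - L(177) = (-1 + 0)² - (4 - 2*177⁴) = (-1)² - (4 - 2*981506241) = 1 - (4 - 1963012482) = 1 - 1*(-1963012478) = 1 + 1963012478 = 1963012479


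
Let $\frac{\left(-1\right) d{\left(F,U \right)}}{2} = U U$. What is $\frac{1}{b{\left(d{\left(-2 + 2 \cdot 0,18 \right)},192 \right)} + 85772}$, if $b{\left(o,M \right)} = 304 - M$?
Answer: $\frac{1}{85884} \approx 1.1644 \cdot 10^{-5}$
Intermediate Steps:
$d{\left(F,U \right)} = - 2 U^{2}$ ($d{\left(F,U \right)} = - 2 U U = - 2 U^{2}$)
$\frac{1}{b{\left(d{\left(-2 + 2 \cdot 0,18 \right)},192 \right)} + 85772} = \frac{1}{\left(304 - 192\right) + 85772} = \frac{1}{112 + 85772} = \frac{1}{85884}$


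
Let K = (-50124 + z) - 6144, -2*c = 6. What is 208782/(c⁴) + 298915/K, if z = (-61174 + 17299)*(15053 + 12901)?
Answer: 3161469583481/1226538018 ≈ 2577.6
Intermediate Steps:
c = -3 (c = -½*6 = -3)
z = -1226481750 (z = -43875*27954 = -1226481750)
K = -1226538018 (K = (-50124 - 1226481750) - 6144 = -1226531874 - 6144 = -1226538018)
208782/(c⁴) + 298915/K = 208782/((-3)⁴) + 298915/(-1226538018) = 208782/81 + 298915*(-1/1226538018) = 208782*(1/81) - 298915/1226538018 = 23198/9 - 298915/1226538018 = 3161469583481/1226538018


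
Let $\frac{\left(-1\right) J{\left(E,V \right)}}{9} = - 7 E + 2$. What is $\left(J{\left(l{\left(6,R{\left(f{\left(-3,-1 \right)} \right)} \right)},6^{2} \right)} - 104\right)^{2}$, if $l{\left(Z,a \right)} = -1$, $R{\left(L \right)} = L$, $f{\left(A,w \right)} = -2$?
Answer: $34225$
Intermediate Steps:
$J{\left(E,V \right)} = -18 + 63 E$ ($J{\left(E,V \right)} = - 9 \left(- 7 E + 2\right) = - 9 \left(2 - 7 E\right) = -18 + 63 E$)
$\left(J{\left(l{\left(6,R{\left(f{\left(-3,-1 \right)} \right)} \right)},6^{2} \right)} - 104\right)^{2} = \left(\left(-18 + 63 \left(-1\right)\right) - 104\right)^{2} = \left(\left(-18 - 63\right) - 104\right)^{2} = \left(-81 - 104\right)^{2} = \left(-185\right)^{2} = 34225$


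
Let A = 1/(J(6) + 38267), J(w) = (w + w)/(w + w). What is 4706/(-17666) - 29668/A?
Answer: -10028414269345/8833 ≈ -1.1353e+9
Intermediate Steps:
J(w) = 1 (J(w) = (2*w)/((2*w)) = (2*w)*(1/(2*w)) = 1)
A = 1/38268 (A = 1/(1 + 38267) = 1/38268 ≈ 2.6131e-5)
4706/(-17666) - 29668/A = 4706/(-17666) - 29668/1/38268 = 4706*(-1/17666) - 29668*38268 = -2353/8833 - 1135335024 = -10028414269345/8833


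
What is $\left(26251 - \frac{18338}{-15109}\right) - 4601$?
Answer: $\frac{327128188}{15109} \approx 21651.0$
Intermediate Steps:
$\left(26251 - \frac{18338}{-15109}\right) - 4601 = \left(26251 - - \frac{18338}{15109}\right) - 4601 = \left(26251 + \frac{18338}{15109}\right) - 4601 = \frac{396644697}{15109} - 4601 = \frac{327128188}{15109}$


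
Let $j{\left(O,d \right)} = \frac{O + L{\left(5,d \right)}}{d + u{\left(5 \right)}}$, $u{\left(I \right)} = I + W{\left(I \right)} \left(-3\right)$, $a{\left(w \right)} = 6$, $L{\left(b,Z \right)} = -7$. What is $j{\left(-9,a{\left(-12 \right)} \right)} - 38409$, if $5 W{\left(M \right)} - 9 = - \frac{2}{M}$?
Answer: $- \frac{2804057}{73} \approx -38412.0$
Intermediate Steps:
$W{\left(M \right)} = \frac{9}{5} - \frac{2}{5 M}$ ($W{\left(M \right)} = \frac{9}{5} + \frac{\left(-2\right) \frac{1}{M}}{5} = \frac{9}{5} - \frac{2}{5 M}$)
$u{\left(I \right)} = I - \frac{3 \left(-2 + 9 I\right)}{5 I}$ ($u{\left(I \right)} = I + \frac{-2 + 9 I}{5 I} \left(-3\right) = I - \frac{3 \left(-2 + 9 I\right)}{5 I}$)
$j{\left(O,d \right)} = \frac{-7 + O}{- \frac{4}{25} + d}$ ($j{\left(O,d \right)} = \frac{O - 7}{d + \left(- \frac{27}{5} + 5 + \frac{6}{5 \cdot 5}\right)} = \frac{-7 + O}{d + \left(- \frac{27}{5} + 5 + \frac{6}{5} \cdot \frac{1}{5}\right)} = \frac{-7 + O}{d + \left(- \frac{27}{5} + 5 + \frac{6}{25}\right)} = \frac{-7 + O}{d - \frac{4}{25}} = \frac{-7 + O}{- \frac{4}{25} + d}$)
$j{\left(-9,a{\left(-12 \right)} \right)} - 38409 = \frac{25 \left(-7 - 9\right)}{-4 + 25 \cdot 6} - 38409 = 25 \frac{1}{-4 + 150} \left(-16\right) - 38409 = 25 \cdot \frac{1}{146} \left(-16\right) - 38409 = - \frac{200}{73} - 38409 = - \frac{2804057}{73}$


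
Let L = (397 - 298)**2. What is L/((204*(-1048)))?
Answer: -3267/71264 ≈ -0.045844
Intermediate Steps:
L = 9801 (L = 99**2 = 9801)
L/((204*(-1048))) = 9801/((204*(-1048))) = 9801/(-213792) = 9801*(-1/213792) = -3267/71264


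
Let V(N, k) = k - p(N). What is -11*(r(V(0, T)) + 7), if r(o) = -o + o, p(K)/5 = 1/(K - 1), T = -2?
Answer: -77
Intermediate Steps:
p(K) = 5/(-1 + K) (p(K) = 5/(K - 1) = 5/(-1 + K))
V(N, k) = k - 5/(-1 + N)
r(o) = 0
-11*(r(V(0, T)) + 7) = -11*(0 + 7) = -11*7 = -77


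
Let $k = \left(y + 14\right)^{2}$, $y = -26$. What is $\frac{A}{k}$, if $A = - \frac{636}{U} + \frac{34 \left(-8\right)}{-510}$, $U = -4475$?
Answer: $\frac{2267}{483300} \approx 0.0046907$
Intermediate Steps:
$k = 144$ ($k = \left(-26 + 14\right)^{2} = \left(-12\right)^{2} = 144$)
$A = \frac{9068}{13425}$ ($A = - \frac{636}{-4475} + \frac{34 \left(-8\right)}{-510} = \left(-636\right) \left(- \frac{1}{4475}\right) - - \frac{8}{15} = \frac{636}{4475} + \frac{8}{15} = \frac{9068}{13425} \approx 0.67546$)
$\frac{A}{k} = \frac{9068}{13425 \cdot 144} = \frac{9068}{13425} \cdot \frac{1}{144} = \frac{2267}{483300}$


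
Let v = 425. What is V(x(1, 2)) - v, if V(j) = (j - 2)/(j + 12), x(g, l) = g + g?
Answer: -425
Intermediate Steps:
x(g, l) = 2*g
V(j) = (-2 + j)/(12 + j)
V(x(1, 2)) - v = (-2 + 2*1)/(12 + 2*1) - 1*425 = (-2 + 2)/(12 + 2) - 425 = 0/14 - 425 = (1/14)*0 - 425 = 0 - 425 = -425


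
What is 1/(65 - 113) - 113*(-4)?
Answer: 21695/48 ≈ 451.98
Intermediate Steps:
1/(65 - 113) - 113*(-4) = 1/(-48) + 452 = -1/48 + 452 = 21695/48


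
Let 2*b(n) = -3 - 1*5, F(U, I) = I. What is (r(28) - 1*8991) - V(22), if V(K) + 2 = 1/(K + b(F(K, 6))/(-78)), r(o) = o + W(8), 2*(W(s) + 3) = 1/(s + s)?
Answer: -61672417/6880 ≈ -8964.0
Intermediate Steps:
b(n) = -4 (b(n) = (-3 - 1*5)/2 = (-3 - 5)/2 = (½)*(-8) = -4)
W(s) = -3 + 1/(4*s) (W(s) = -3 + 1/(2*(s + s)) = -3 + 1/(2*((2*s))) = -3 + (1/(2*s))/2 = -3 + 1/(4*s))
r(o) = -95/32 + o (r(o) = o + (-3 + (¼)/8) = o + (-3 + (¼)*(⅛)) = o + (-3 + 1/32) = o - 95/32 = -95/32 + o)
V(K) = -2 + 1/(2/39 + K) (V(K) = -2 + 1/(K - 4/(-78)) = -2 + 1/(K - 4*(-1/78)) = -2 + 1/(K + 2/39) = -2 + 1/(2/39 + K))
(r(28) - 1*8991) - V(22) = ((-95/32 + 28) - 1*8991) - (35 - 78*22)/(2 + 39*22) = (801/32 - 8991) - (35 - 1716)/(2 + 858) = -286911/32 - (-1681)/860 = -286911/32 - 1*(-1681/860) = -286911/32 + 1681/860 = -61672417/6880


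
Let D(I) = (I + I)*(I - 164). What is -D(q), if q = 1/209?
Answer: 68550/43681 ≈ 1.5693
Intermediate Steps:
q = 1/209 ≈ 0.0047847
D(I) = 2*I*(-164 + I) (D(I) = (2*I)*(-164 + I) = 2*I*(-164 + I))
-D(q) = -2*(-164 + 1/209)/209 = -2*(-34275)/(209*209) = -1*(-68550/43681) = 68550/43681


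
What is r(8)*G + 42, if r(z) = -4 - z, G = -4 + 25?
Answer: -210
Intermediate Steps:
G = 21
r(8)*G + 42 = (-4 - 1*8)*21 + 42 = (-4 - 8)*21 + 42 = -12*21 + 42 = -252 + 42 = -210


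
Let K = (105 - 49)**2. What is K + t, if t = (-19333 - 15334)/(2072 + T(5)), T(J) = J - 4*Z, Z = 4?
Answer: 6428629/2061 ≈ 3119.2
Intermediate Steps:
K = 3136 (K = 56**2 = 3136)
T(J) = -16 + J (T(J) = J - 4*4 = J - 16 = -16 + J)
t = -34667/2061 (t = (-19333 - 15334)/(2072 + (-16 + 5)) = -34667/(2072 - 11) = -34667/2061 ≈ -16.820)
K + t = 3136 - 34667/2061 = 6428629/2061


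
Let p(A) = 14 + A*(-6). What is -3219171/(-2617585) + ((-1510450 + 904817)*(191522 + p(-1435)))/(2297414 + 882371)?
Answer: -9065153948124637/237810214835 ≈ -38119.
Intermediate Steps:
p(A) = 14 - 6*A
-3219171/(-2617585) + ((-1510450 + 904817)*(191522 + p(-1435)))/(2297414 + 882371) = -3219171/(-2617585) + ((-1510450 + 904817)*(191522 + (14 - 6*(-1435))))/(2297414 + 882371) = -3219171*(-1/2617585) - 605633*(191522 + (14 + 8610))/3179785 = 3219171/2617585 - 605633*(191522 + 8624)*(1/3179785) = 3219171/2617585 - 605633*200146*(1/3179785) = 3219171/2617585 - 121215022418*1/3179785 = 3219171/2617585 - 17316431774/454255 = -9065153948124637/237810214835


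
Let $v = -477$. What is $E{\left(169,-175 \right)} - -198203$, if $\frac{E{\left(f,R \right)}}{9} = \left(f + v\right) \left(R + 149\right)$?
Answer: $270275$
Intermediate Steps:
$E{\left(f,R \right)} = 9 \left(-477 + f\right) \left(149 + R\right)$ ($E{\left(f,R \right)} = 9 \left(f - 477\right) \left(R + 149\right) = 9 \left(-477 + f\right) \left(149 + R\right)$)
$E{\left(169,-175 \right)} - -198203 = \left(-639657 - -751275 + 1341 \cdot 169 + 9 \left(-175\right) 169\right) - -198203 = \left(-639657 + 751275 + 226629 - 266175\right) + 198203 = 72072 + 198203 = 270275$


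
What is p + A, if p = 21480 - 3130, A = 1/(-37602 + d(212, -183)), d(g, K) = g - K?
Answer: 682748449/37207 ≈ 18350.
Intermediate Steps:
A = -1/37207 (A = 1/(-37602 + (212 - 1*(-183))) = 1/(-37602 + (212 + 183)) = 1/(-37602 + 395) = 1/(-37207) = -1/37207 ≈ -2.6877e-5)
p = 18350
p + A = 18350 - 1/37207 = 682748449/37207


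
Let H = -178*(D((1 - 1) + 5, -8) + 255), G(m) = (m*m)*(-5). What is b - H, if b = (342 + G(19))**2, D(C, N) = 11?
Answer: 2187717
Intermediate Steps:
G(m) = -5*m**2 (G(m) = m**2*(-5) = -5*m**2)
b = 2140369 (b = (342 - 5*19**2)**2 = (342 - 5*361)**2 = (342 - 1805)**2 = (-1463)**2 = 2140369)
H = -47348 (H = -178*(11 + 255) = -178*266 = -47348)
b - H = 2140369 - 1*(-47348) = 2140369 + 47348 = 2187717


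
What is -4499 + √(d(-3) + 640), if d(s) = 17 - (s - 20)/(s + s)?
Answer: -4499 + √23514/6 ≈ -4473.4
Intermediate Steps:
d(s) = 17 - (-20 + s)/(2*s)
-4499 + √(d(-3) + 640) = -4499 + √((33/2 + 10/(-3)) + 640) = -4499 + √((33/2 + 10*(-⅓)) + 640) = -4499 + √((33/2 - 10/3) + 640) = -4499 + √(79/6 + 640) = -4499 + √(3919/6) = -4499 + √23514/6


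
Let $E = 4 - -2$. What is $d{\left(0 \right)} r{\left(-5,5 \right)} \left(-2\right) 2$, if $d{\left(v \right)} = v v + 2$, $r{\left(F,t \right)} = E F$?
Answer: $240$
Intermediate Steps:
$E = 6$ ($E = 4 + 2 = 6$)
$r{\left(F,t \right)} = 6 F$
$d{\left(v \right)} = 2 + v^{2}$ ($d{\left(v \right)} = v^{2} + 2 = 2 + v^{2}$)
$d{\left(0 \right)} r{\left(-5,5 \right)} \left(-2\right) 2 = \left(2 + 0^{2}\right) 6 \left(-5\right) \left(-2\right) 2 = \left(2 + 0\right) \left(\left(-30\right) \left(-2\right)\right) 2 = 2 \cdot 60 \cdot 2 = 120 \cdot 2 = 240$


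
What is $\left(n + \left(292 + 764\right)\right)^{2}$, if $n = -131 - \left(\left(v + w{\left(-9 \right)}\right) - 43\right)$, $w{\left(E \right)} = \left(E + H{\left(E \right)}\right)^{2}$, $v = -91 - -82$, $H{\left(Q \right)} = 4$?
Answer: $906304$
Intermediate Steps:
$v = -9$ ($v = -91 + 82 = -9$)
$w{\left(E \right)} = \left(4 + E\right)^{2}$ ($w{\left(E \right)} = \left(E + 4\right)^{2} = \left(4 + E\right)^{2}$)
$n = -104$ ($n = -131 - \left(\left(-9 + \left(4 - 9\right)^{2}\right) - 43\right) = -131 - \left(\left(-9 + \left(-5\right)^{2}\right) + \left(-86 + 43\right)\right) = -131 - \left(\left(-9 + 25\right) - 43\right) = -131 - \left(16 - 43\right) = -131 - -27 = -131 + 27 = -104$)
$\left(n + \left(292 + 764\right)\right)^{2} = \left(-104 + \left(292 + 764\right)\right)^{2} = \left(-104 + 1056\right)^{2} = 952^{2} = 906304$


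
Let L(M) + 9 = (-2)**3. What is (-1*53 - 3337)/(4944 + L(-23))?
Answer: -3390/4927 ≈ -0.68805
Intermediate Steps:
L(M) = -17 (L(M) = -9 + (-2)**3 = -9 - 8 = -17)
(-1*53 - 3337)/(4944 + L(-23)) = (-1*53 - 3337)/(4944 - 17) = (-53 - 3337)/4927 = -3390*1/4927 = -3390/4927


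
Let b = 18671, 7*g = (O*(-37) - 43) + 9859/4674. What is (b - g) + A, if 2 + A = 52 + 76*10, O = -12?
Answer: 635495225/32718 ≈ 19423.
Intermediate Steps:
g = 1884133/32718 (g = ((-12*(-37) - 43) + 9859/4674)/7 = ((444 - 43) + 9859*(1/4674))/7 = (401 + 9859/4674)/7 = (⅐)*(1884133/4674) = 1884133/32718 ≈ 57.587)
A = 810 (A = -2 + (52 + 76*10) = -2 + (52 + 760) = -2 + 812 = 810)
(b - g) + A = (18671 - 1*1884133/32718) + 810 = (18671 - 1884133/32718) + 810 = 608993645/32718 + 810 = 635495225/32718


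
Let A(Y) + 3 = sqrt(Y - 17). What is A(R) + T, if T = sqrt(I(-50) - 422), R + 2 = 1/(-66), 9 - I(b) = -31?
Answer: -3 + I*sqrt(382) + I*sqrt(82830)/66 ≈ -3.0 + 23.905*I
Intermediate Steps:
I(b) = 40 (I(b) = 9 - 1*(-31) = 9 + 31 = 40)
R = -133/66 (R = -2 + 1/(-66) = -2 - 1/66 = -133/66 ≈ -2.0152)
T = I*sqrt(382) (T = sqrt(40 - 422) = sqrt(-382) = I*sqrt(382) ≈ 19.545*I)
A(Y) = -3 + sqrt(-17 + Y) (A(Y) = -3 + sqrt(Y - 17) = -3 + sqrt(-17 + Y))
A(R) + T = (-3 + sqrt(-17 - 133/66)) + I*sqrt(382) = (-3 + sqrt(-1255/66)) + I*sqrt(382) = (-3 + I*sqrt(82830)/66) + I*sqrt(382) = -3 + I*sqrt(382) + I*sqrt(82830)/66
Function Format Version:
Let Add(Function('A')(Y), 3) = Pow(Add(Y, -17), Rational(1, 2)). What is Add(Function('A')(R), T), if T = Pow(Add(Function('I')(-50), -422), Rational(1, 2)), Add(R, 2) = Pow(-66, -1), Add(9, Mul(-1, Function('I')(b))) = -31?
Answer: Add(-3, Mul(I, Pow(382, Rational(1, 2))), Mul(Rational(1, 66), I, Pow(82830, Rational(1, 2)))) ≈ Add(-3.0000, Mul(23.905, I))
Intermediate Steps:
Function('I')(b) = 40 (Function('I')(b) = Add(9, Mul(-1, -31)) = Add(9, 31) = 40)
R = Rational(-133, 66) (R = Add(-2, Pow(-66, -1)) = Add(-2, Rational(-1, 66)) = Rational(-133, 66) ≈ -2.0152)
T = Mul(I, Pow(382, Rational(1, 2))) (T = Pow(Add(40, -422), Rational(1, 2)) = Pow(-382, Rational(1, 2)) = Mul(I, Pow(382, Rational(1, 2))) ≈ Mul(19.545, I))
Function('A')(Y) = Add(-3, Pow(Add(-17, Y), Rational(1, 2))) (Function('A')(Y) = Add(-3, Pow(Add(Y, -17), Rational(1, 2))) = Add(-3, Pow(Add(-17, Y), Rational(1, 2))))
Add(Function('A')(R), T) = Add(Add(-3, Pow(Add(-17, Rational(-133, 66)), Rational(1, 2))), Mul(I, Pow(382, Rational(1, 2)))) = Add(Add(-3, Pow(Rational(-1255, 66), Rational(1, 2))), Mul(I, Pow(382, Rational(1, 2)))) = Add(Add(-3, Mul(Rational(1, 66), I, Pow(82830, Rational(1, 2)))), Mul(I, Pow(382, Rational(1, 2)))) = Add(-3, Mul(I, Pow(382, Rational(1, 2))), Mul(Rational(1, 66), I, Pow(82830, Rational(1, 2))))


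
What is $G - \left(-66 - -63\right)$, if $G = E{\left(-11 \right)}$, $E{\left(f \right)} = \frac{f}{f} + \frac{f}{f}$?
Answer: $5$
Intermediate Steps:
$E{\left(f \right)} = 2$ ($E{\left(f \right)} = 1 + 1 = 2$)
$G = 2$
$G - \left(-66 - -63\right) = 2 - \left(-66 - -63\right) = 2 - \left(-66 + 63\right) = 2 - -3 = 2 + 3 = 5$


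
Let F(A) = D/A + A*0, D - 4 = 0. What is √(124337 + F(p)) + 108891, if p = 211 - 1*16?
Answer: 108891 + √4727915205/195 ≈ 1.0924e+5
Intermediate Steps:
D = 4 (D = 4 + 0 = 4)
p = 195 (p = 211 - 16 = 195)
F(A) = 4/A (F(A) = 4/A + A*0 = 4/A + 0 = 4/A)
√(124337 + F(p)) + 108891 = √(124337 + 4/195) + 108891 = √(24245719/195) + 108891 = √4727915205/195 + 108891 = 108891 + √4727915205/195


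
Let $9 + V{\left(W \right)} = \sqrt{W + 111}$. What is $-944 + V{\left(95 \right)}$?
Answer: $-953 + \sqrt{206} \approx -938.65$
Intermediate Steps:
$V{\left(W \right)} = -9 + \sqrt{111 + W}$ ($V{\left(W \right)} = -9 + \sqrt{W + 111} = -9 + \sqrt{111 + W}$)
$-944 + V{\left(95 \right)} = -944 - \left(9 - \sqrt{111 + 95}\right) = -944 - \left(9 - \sqrt{206}\right) = -953 + \sqrt{206}$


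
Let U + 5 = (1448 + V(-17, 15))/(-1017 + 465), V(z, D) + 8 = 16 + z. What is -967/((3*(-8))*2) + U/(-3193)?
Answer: 23674637/1175024 ≈ 20.148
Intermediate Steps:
V(z, D) = 8 + z (V(z, D) = -8 + (16 + z) = 8 + z)
U = -4199/552 (U = -5 + (1448 + (8 - 17))/(-1017 + 465) = -5 + (1448 - 9)/(-552) = -5 + 1439*(-1/552) = -5 - 1439/552 = -4199/552 ≈ -7.6069)
-967/((3*(-8))*2) + U/(-3193) = -967/((3*(-8))*2) - 4199/552/(-3193) = -967/((-24*2)) - 4199/552*(-1/3193) = -967/(-48) + 4199/1762536 = -967*(-1/48) + 4199/1762536 = 967/48 + 4199/1762536 = 23674637/1175024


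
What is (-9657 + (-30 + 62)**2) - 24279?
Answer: -32912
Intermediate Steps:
(-9657 + (-30 + 62)**2) - 24279 = (-9657 + 32**2) - 24279 = (-9657 + 1024) - 24279 = -8633 - 24279 = -32912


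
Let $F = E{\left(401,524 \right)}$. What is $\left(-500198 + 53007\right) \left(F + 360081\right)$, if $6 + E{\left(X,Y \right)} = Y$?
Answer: $-161256627409$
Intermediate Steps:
$E{\left(X,Y \right)} = -6 + Y$
$F = 518$ ($F = -6 + 524 = 518$)
$\left(-500198 + 53007\right) \left(F + 360081\right) = \left(-500198 + 53007\right) \left(518 + 360081\right) = \left(-447191\right) 360599 = -161256627409$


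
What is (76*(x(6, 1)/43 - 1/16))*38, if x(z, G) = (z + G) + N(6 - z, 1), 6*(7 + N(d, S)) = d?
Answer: -361/2 ≈ -180.50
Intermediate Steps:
N(d, S) = -7 + d/6
x(z, G) = -6 + G + 5*z/6 (x(z, G) = (z + G) + (-7 + (6 - z)/6) = (G + z) + (-7 + (1 - z/6)) = (G + z) + (-6 - z/6) = -6 + G + 5*z/6)
(76*(x(6, 1)/43 - 1/16))*38 = (76*((-6 + 1 + (⅚)*6)/43 - 1/16))*38 = (76*((-6 + 1 + 5)*(1/43) - 1*1/16))*38 = (76*(0*(1/43) - 1/16))*38 = (76*(0 - 1/16))*38 = (76*(-1/16))*38 = -19/4*38 = -361/2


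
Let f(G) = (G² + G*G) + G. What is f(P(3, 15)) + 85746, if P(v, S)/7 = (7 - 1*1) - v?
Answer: 86649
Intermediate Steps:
P(v, S) = 42 - 7*v (P(v, S) = 7*((7 - 1*1) - v) = 7*((7 - 1) - v) = 7*(6 - v) = 42 - 7*v)
f(G) = G + 2*G² (f(G) = (G² + G²) + G = 2*G² + G = G + 2*G²)
f(P(3, 15)) + 85746 = (42 - 7*3)*(1 + 2*(42 - 7*3)) + 85746 = (42 - 21)*(1 + 2*(42 - 21)) + 85746 = 21*(1 + 2*21) + 85746 = 21*(1 + 42) + 85746 = 21*43 + 85746 = 903 + 85746 = 86649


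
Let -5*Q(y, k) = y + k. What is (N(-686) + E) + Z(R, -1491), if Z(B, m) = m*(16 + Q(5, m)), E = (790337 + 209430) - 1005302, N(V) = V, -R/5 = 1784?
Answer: -2366011/5 ≈ -4.7320e+5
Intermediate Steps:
Q(y, k) = -k/5 - y/5 (Q(y, k) = -(y + k)/5 = -(k + y)/5 = -k/5 - y/5)
R = -8920 (R = -5*1784 = -8920)
E = -5535 (E = 999767 - 1005302 = -5535)
Z(B, m) = m*(15 - m/5) (Z(B, m) = m*(16 + (-m/5 - ⅕*5)) = m*(16 + (-m/5 - 1)) = m*(16 + (-1 - m/5)) = m*(15 - m/5))
(N(-686) + E) + Z(R, -1491) = (-686 - 5535) + (⅕)*(-1491)*(75 - 1*(-1491)) = -6221 + (⅕)*(-1491)*(75 + 1491) = -6221 + (⅕)*(-1491)*1566 = -6221 - 2334906/5 = -2366011/5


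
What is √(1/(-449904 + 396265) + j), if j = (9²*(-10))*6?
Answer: I*√13982911733699/53639 ≈ 69.714*I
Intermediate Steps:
j = -4860 (j = (81*(-10))*6 = -810*6 = -4860)
√(1/(-449904 + 396265) + j) = √(1/(-449904 + 396265) - 4860) = √(1/(-53639) - 4860) = √(-1/53639 - 4860) = √(-260685541/53639) = I*√13982911733699/53639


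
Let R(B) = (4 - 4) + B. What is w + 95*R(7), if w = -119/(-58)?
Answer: 38689/58 ≈ 667.05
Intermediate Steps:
w = 119/58 (w = -119*(-1/58) = 119/58 ≈ 2.0517)
R(B) = B (R(B) = 0 + B = B)
w + 95*R(7) = 119/58 + 95*7 = 119/58 + 665 = 38689/58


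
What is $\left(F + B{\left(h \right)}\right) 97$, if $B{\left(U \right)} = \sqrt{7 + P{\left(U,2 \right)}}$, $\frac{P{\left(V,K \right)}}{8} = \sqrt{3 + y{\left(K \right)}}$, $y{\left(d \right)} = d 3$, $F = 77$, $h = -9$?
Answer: $7469 + 97 \sqrt{31} \approx 8009.1$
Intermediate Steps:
$y{\left(d \right)} = 3 d$
$P{\left(V,K \right)} = 8 \sqrt{3 + 3 K}$
$B{\left(U \right)} = \sqrt{31}$ ($B{\left(U \right)} = \sqrt{7 + 8 \sqrt{3 + 3 \cdot 2}} = \sqrt{7 + 8 \sqrt{3 + 6}} = \sqrt{7 + 8 \sqrt{9}} = \sqrt{7 + 8 \cdot 3} = \sqrt{7 + 24} = \sqrt{31}$)
$\left(F + B{\left(h \right)}\right) 97 = \left(77 + \sqrt{31}\right) 97 = 7469 + 97 \sqrt{31}$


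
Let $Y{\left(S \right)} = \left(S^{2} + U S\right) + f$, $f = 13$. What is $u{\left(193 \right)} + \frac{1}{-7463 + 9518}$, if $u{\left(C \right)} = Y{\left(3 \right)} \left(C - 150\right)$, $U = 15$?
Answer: $\frac{5920456}{2055} \approx 2881.0$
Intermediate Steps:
$Y{\left(S \right)} = 13 + S^{2} + 15 S$ ($Y{\left(S \right)} = \left(S^{2} + 15 S\right) + 13 = 13 + S^{2} + 15 S$)
$u{\left(C \right)} = -10050 + 67 C$ ($u{\left(C \right)} = \left(13 + 3^{2} + 15 \cdot 3\right) \left(C - 150\right) = \left(13 + 9 + 45\right) \left(-150 + C\right) = 67 \left(-150 + C\right) = -10050 + 67 C$)
$u{\left(193 \right)} + \frac{1}{-7463 + 9518} = \left(-10050 + 67 \cdot 193\right) + \frac{1}{-7463 + 9518} = \left(-10050 + 12931\right) + \frac{1}{2055} = 2881 + \frac{1}{2055} = \frac{5920456}{2055}$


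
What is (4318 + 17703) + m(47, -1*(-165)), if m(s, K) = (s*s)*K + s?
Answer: 386553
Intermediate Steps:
m(s, K) = s + K*s**2 (m(s, K) = s**2*K + s = K*s**2 + s = s + K*s**2)
(4318 + 17703) + m(47, -1*(-165)) = (4318 + 17703) + 47*(1 - 1*(-165)*47) = 22021 + 47*(1 + 165*47) = 22021 + 47*(1 + 7755) = 22021 + 47*7756 = 22021 + 364532 = 386553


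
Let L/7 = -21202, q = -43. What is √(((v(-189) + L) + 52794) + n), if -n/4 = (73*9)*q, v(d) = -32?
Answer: 6*√482 ≈ 131.73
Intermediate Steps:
L = -148414 (L = 7*(-21202) = -148414)
n = 113004 (n = -4*73*9*(-43) = -2628*(-43) = -4*(-28251) = 113004)
√(((v(-189) + L) + 52794) + n) = √(((-32 - 148414) + 52794) + 113004) = √((-148446 + 52794) + 113004) = √(-95652 + 113004) = √17352 = 6*√482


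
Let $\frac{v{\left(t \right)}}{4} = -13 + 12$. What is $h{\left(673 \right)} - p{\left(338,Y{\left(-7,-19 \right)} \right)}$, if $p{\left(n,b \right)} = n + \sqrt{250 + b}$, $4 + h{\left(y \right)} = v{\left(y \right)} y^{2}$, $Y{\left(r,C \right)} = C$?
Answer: $-1812058 - \sqrt{231} \approx -1.8121 \cdot 10^{6}$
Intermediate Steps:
$v{\left(t \right)} = -4$ ($v{\left(t \right)} = 4 \left(-13 + 12\right) = 4 \left(-1\right) = -4$)
$h{\left(y \right)} = -4 - 4 y^{2}$
$h{\left(673 \right)} - p{\left(338,Y{\left(-7,-19 \right)} \right)} = \left(-4 - 4 \cdot 673^{2}\right) - \left(338 + \sqrt{250 - 19}\right) = \left(-4 - 1811716\right) - \left(338 + \sqrt{231}\right) = -1811720 - \left(338 + \sqrt{231}\right) = -1812058 - \sqrt{231}$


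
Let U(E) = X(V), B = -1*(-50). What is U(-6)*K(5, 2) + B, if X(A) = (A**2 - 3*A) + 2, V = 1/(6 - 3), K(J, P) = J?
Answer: 500/9 ≈ 55.556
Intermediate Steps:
V = 1/3 ≈ 0.33333
B = 50
X(A) = 2 + A**2 - 3*A
U(E) = 10/9 (U(E) = 2 + (1/3)**2 - 3*1/3 = 2 + 1/9 - 1 = 10/9)
U(-6)*K(5, 2) + B = (10/9)*5 + 50 = 50/9 + 50 = 500/9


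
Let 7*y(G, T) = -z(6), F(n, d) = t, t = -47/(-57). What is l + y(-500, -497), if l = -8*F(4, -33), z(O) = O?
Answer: -2974/399 ≈ -7.4536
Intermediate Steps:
t = 47/57 (t = -47*(-1/57) = 47/57 ≈ 0.82456)
F(n, d) = 47/57
l = -376/57 (l = -8*47/57 = -376/57 ≈ -6.5965)
y(G, T) = -6/7 (y(G, T) = (-1*6)/7 = (⅐)*(-6) = -6/7)
l + y(-500, -497) = -376/57 - 6/7 = -2974/399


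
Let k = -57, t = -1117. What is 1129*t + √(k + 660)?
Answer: -1261093 + 3*√67 ≈ -1.2611e+6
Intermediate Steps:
1129*t + √(k + 660) = 1129*(-1117) + √(-57 + 660) = -1261093 + √603 = -1261093 + 3*√67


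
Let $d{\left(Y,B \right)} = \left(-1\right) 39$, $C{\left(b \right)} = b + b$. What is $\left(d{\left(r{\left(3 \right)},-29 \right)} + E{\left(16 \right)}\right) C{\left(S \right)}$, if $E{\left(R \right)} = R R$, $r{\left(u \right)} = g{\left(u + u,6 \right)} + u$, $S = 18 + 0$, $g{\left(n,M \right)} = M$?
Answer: $7812$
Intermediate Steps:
$S = 18$
$C{\left(b \right)} = 2 b$
$r{\left(u \right)} = 6 + u$
$d{\left(Y,B \right)} = -39$
$E{\left(R \right)} = R^{2}$
$\left(d{\left(r{\left(3 \right)},-29 \right)} + E{\left(16 \right)}\right) C{\left(S \right)} = \left(-39 + 16^{2}\right) 2 \cdot 18 = \left(-39 + 256\right) 36 = 217 \cdot 36 = 7812$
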